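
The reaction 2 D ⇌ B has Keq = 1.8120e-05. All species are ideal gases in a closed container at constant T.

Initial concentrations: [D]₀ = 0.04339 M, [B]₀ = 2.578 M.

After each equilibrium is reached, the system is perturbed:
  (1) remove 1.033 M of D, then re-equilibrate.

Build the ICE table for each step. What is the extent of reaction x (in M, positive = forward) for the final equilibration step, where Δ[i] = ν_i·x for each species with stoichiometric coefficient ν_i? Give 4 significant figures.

Q₀ = 1369 vs Keq = 1.8120e-05 ⇒ Q>K, reverse
Step 1:
                   D          B
  init       0.04339      2.578
  Δ            5.155     -2.578
  eq           5.198 4.8967e-04
  solve Keq expr → x = -2.578; check Q = 1.8120e-05
Then remove 1.033 M of D.
Step 2:
                   D          B
  init         4.165 4.8967e-04
  Δ       3.5044e-04 -1.7522e-04
  eq           4.166 3.1445e-04
  solve Keq expr → x = -1.7522e-04; check Q = 1.8120e-05

x = -1.7522e-04 M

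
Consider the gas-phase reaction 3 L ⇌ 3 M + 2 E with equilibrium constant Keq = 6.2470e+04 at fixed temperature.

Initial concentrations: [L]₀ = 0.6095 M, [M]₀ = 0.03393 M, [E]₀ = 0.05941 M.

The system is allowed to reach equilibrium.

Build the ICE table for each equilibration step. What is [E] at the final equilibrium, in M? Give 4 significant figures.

[E]_eq = 0.4594 M

Q₀ = 6.0891e-07 vs Keq = 6.2470e+04 ⇒ Q<K, forward
Step 1:
                  L         M         E
  init       0.6095   0.03393   0.05941
  Δ            -0.6       0.6       0.4
  eq       0.009512    0.6339    0.4594
  solve Keq expr → x = 0.2; check Q = 6.2470e+04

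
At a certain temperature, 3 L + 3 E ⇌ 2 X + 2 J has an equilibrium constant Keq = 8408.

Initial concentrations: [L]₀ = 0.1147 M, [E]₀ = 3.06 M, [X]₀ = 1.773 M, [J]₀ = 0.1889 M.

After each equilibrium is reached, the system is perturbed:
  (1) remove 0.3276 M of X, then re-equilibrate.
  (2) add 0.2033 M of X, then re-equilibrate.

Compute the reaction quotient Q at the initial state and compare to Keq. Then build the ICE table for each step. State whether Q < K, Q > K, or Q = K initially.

Q₀ = 2.594 vs Keq = 8408 ⇒ Q<K, forward
Step 1:
                    L           E           X           J
  Initial      0.1147        3.06       1.773      0.1889
  Change      -0.1045     -0.1045      0.0697      0.0697
  Equil       0.01015       2.955       1.843      0.2586
  solve Keq expr → x = 0.03485; check Q = 8408
Then remove 0.3276 M of X.
Step 2:
                    L           E           X           J
  Initial     0.01015       2.955       1.515      0.2586
  Change    -0.001216   -0.001216  8.1100e-04  8.1100e-04
  Equil      0.008935       2.954       1.516      0.2594
  solve Keq expr → x = 4.0550e-04; check Q = 8408
Then add 0.2033 M of X.
Step 3:
                    L           E           X           J
  Initial    0.008935       2.954       1.719      0.2594
  Change   7.6482e-04  7.6482e-04 -5.0988e-04 -5.0988e-04
  Equil        0.0097       2.955       1.719      0.2589
  solve Keq expr → x = -2.5494e-04; check Q = 8408

Q₀ = 2.594; Q < K (proceeds forward)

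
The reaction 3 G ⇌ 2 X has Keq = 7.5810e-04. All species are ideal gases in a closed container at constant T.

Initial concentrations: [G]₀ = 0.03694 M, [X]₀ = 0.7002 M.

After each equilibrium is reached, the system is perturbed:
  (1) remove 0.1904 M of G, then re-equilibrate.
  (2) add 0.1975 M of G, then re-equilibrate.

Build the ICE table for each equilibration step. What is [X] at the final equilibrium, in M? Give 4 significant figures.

Q₀ = 9726 vs Keq = 7.5810e-04 ⇒ Q>K, reverse
Step 1:
                  G         X
  Initial   0.03694    0.7002
  Change      1.006   -0.6709
  Equil       1.043   0.02934
  solve Keq expr → x = -0.3354; check Q = 7.5810e-04
Then remove 0.1904 M of G.
Step 2:
                  G         X
  Initial    0.8528   0.02934
  Change    0.01086 -0.007238
  Equil      0.8637    0.0221
  solve Keq expr → x = -0.003619; check Q = 7.5810e-04
Then add 0.1975 M of G.
Step 3:
                  G         X
  Initial     1.061    0.0221
  Change   -0.01128   0.00752
  Equil        1.05   0.02962
  solve Keq expr → x = 0.00376; check Q = 7.5810e-04

[X]_eq = 0.02962 M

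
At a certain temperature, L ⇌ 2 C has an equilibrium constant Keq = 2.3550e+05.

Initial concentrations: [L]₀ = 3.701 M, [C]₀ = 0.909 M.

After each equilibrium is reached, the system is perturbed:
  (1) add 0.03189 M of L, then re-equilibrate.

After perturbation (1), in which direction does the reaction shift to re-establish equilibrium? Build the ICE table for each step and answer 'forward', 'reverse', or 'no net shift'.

Q₀ = 0.2233 vs Keq = 2.3550e+05 ⇒ Q<K, forward
Step 1:
                    L           C
  I             3.701       0.909
  C            -3.701       7.401
  E        2.9326e-04        8.31
  solve Keq expr → x = 3.701; check Q = 2.3550e+05
Then add 0.03189 M of L.
Step 2:
                    L           C
  I           0.03218        8.31
  C          -0.03189     0.06377
  E        2.9778e-04       8.374
  solve Keq expr → x = 0.03189; check Q = 2.3550e+05

Direction: forward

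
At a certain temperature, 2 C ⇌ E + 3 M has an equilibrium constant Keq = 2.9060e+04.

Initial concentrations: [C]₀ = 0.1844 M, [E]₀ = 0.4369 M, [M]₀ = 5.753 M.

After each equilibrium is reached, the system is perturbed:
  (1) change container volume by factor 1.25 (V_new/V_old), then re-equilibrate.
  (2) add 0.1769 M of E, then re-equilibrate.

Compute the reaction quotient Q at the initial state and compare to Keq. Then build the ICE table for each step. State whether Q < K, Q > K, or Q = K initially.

Q₀ = 2446; Q < K (proceeds forward)

Q₀ = 2446 vs Keq = 2.9060e+04 ⇒ Q<K, forward
Step 1:
                  C         E         M
  I          0.1844    0.4369     5.753
  C         -0.1244    0.0622    0.1866
  E         0.05999    0.4991      5.94
  solve Keq expr → x = 0.0622; check Q = 2.9060e+04
Then change container volume by factor 1.25 (V_new/V_old).
Step 2:
                  C         E         M
  I         0.04799    0.3993     4.752
  C       -0.009209  0.004605   0.01381
  E         0.03878    0.4039     4.766
  solve Keq expr → x = 0.004605; check Q = 2.9060e+04
Then add 0.1769 M of E.
Step 3:
                  C         E         M
  I         0.03878    0.5808     4.766
  C        0.007413 -0.003707  -0.01112
  E          0.0462    0.5771     4.754
  solve Keq expr → x = -0.003707; check Q = 2.9060e+04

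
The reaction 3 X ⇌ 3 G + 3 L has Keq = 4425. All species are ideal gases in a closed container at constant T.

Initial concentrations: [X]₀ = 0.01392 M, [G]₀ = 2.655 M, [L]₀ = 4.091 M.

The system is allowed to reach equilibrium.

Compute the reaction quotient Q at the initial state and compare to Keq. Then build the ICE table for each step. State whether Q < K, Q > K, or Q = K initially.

Q₀ = 4.7508e+08; Q > K (proceeds reverse)

Q₀ = 4.7508e+08 vs Keq = 4425 ⇒ Q>K, reverse
Step 1:
                    X           G           L
  init        0.01392       2.655       4.091
  Δ            0.4685     -0.4685     -0.4685
  eq           0.4824       2.186       3.622
  solve Keq expr → x = -0.1562; check Q = 4425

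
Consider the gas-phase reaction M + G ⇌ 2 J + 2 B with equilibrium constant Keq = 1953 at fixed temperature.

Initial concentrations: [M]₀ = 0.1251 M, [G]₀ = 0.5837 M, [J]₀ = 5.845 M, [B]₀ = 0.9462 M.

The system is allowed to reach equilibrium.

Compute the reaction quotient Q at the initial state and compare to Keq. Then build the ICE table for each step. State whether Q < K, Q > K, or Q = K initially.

Q₀ = 418.9 vs Keq = 1953 ⇒ Q<K, forward
Step 1:
                   M          G          J          B
  Initial     0.1251     0.5837      5.845     0.9462
  Change    -0.08019   -0.08019     0.1604     0.1604
  Equil      0.04491     0.5035      6.005      1.107
  solve Keq expr → x = 0.08019; check Q = 1953

Q₀ = 418.9; Q < K (proceeds forward)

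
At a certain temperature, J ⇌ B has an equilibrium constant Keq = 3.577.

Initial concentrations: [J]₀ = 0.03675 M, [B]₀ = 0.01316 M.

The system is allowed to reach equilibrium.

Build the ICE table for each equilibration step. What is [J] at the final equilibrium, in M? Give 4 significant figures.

[J]_eq = 0.0109 M

Q₀ = 0.3581 vs Keq = 3.577 ⇒ Q<K, forward
Step 1:
                   J          B
  I          0.03675    0.01316
  C         -0.02585    0.02585
  E           0.0109    0.03901
  solve Keq expr → x = 0.02585; check Q = 3.577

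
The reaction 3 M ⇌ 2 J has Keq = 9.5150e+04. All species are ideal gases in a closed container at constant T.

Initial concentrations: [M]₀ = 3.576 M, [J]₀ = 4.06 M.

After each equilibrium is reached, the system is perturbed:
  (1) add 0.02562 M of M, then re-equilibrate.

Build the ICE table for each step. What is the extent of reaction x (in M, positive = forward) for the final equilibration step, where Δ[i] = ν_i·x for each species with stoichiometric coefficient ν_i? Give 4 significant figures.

x = 0.008495 M

Q₀ = 0.3605 vs Keq = 9.5150e+04 ⇒ Q<K, forward
Step 1:
                   M          J
  init         3.576       4.06
  Δ           -3.501      2.334
  eq         0.07546      6.394
  solve Keq expr → x = 1.167; check Q = 9.5150e+04
Then add 0.02562 M of M.
Step 2:
                   M          J
  init        0.1011      6.394
  Δ         -0.02549    0.01699
  eq         0.07559      6.411
  solve Keq expr → x = 0.008495; check Q = 9.5150e+04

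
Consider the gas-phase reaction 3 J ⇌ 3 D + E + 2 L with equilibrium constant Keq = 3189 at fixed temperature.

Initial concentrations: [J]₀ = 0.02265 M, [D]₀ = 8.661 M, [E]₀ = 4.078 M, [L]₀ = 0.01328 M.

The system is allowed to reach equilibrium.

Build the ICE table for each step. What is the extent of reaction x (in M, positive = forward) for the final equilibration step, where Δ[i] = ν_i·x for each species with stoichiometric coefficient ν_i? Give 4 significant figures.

Q₀ = 4.0211e+04 vs Keq = 3189 ⇒ Q>K, reverse
Step 1:
                    J           D           E           L
  Initial     0.02265       8.661       4.078     0.01328
  Change      0.01013    -0.01013   -0.003377   -0.006754
  Equil       0.03278       8.651       4.075    0.006526
  solve Keq expr → x = -0.003377; check Q = 3189

x = -0.003377 M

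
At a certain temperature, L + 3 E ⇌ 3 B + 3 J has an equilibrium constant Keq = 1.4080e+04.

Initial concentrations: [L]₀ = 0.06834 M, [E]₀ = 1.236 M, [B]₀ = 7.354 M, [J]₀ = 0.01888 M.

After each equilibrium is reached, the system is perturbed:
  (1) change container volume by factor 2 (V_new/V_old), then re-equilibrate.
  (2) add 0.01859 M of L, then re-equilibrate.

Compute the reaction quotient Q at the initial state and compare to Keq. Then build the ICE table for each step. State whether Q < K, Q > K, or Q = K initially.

Q₀ = 0.02074 vs Keq = 1.4080e+04 ⇒ Q<K, forward
Step 1:
                   L          E          B          J
  init       0.06834      1.236      7.354    0.01888
  Δ         -0.06803    -0.2041     0.2041     0.2041
  eq      3.0936e-04      1.032      7.558      0.223
  solve Keq expr → x = 0.06803; check Q = 1.4080e+04
Then change container volume by factor 2 (V_new/V_old).
Step 2:
                   L          E          B          J
  init    1.5468e-04      0.516      3.779     0.1115
  Δ       -1.1556e-04 -3.4667e-04 3.4667e-04 3.4667e-04
  eq      3.9121e-05     0.5156      3.779     0.1118
  solve Keq expr → x = 1.1556e-04; check Q = 1.4080e+04
Then add 0.01859 M of L.
Step 3:
                   L          E          B          J
  init       0.01863     0.5156      3.779     0.1118
  Δ         -0.01844   -0.05531    0.05531    0.05531
  eq      1.9176e-04     0.4603      3.835     0.1671
  solve Keq expr → x = 0.01844; check Q = 1.4080e+04

Q₀ = 0.02074; Q < K (proceeds forward)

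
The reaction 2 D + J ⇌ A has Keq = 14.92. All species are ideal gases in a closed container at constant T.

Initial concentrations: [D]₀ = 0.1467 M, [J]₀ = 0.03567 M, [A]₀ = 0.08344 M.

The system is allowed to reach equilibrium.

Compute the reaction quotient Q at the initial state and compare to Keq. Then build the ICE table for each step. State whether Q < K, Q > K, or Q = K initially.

Q₀ = 108.7 vs Keq = 14.92 ⇒ Q>K, reverse
Step 1:
                  D         J         A
  I          0.1467   0.03567   0.08344
  C         0.06918   0.03459  -0.03459
  E          0.2159   0.07026   0.04885
  solve Keq expr → x = -0.03459; check Q = 14.92

Q₀ = 108.7; Q > K (proceeds reverse)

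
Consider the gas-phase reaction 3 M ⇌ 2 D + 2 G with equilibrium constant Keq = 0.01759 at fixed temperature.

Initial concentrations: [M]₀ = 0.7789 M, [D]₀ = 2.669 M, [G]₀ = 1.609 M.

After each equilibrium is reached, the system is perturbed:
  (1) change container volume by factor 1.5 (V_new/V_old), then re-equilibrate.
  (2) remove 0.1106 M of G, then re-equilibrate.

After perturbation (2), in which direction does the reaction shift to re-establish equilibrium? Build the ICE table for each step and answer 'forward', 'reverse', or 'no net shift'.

Q₀ = 39.03 vs Keq = 0.01759 ⇒ Q>K, reverse
Step 1:
                    M           D           G
  Initial      0.7789       2.669       1.609
  Change        1.833      -1.222      -1.222
  Equil         2.612       1.447      0.3869
  solve Keq expr → x = -0.611; check Q = 0.01759
Then change container volume by factor 1.5 (V_new/V_old).
Step 2:
                    M           D           G
  Initial       1.741      0.9646       0.258
  Change     -0.05092     0.03395     0.03395
  Equil          1.69      0.9986      0.2919
  solve Keq expr → x = 0.01697; check Q = 0.01759
Then remove 0.1106 M of G.
Step 3:
                    M           D           G
  Initial        1.69      0.9986      0.1813
  Change      -0.1017     0.06777     0.06777
  Equil         1.589       1.066      0.2491
  solve Keq expr → x = 0.03388; check Q = 0.01759

Direction: forward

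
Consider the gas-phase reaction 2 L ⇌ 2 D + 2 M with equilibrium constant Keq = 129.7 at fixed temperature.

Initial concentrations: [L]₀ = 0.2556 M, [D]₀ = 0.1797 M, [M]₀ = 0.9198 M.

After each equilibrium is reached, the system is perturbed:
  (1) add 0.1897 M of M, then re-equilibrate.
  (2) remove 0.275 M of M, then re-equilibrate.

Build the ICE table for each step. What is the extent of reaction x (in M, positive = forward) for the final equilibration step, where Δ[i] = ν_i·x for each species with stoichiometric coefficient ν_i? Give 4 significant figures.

Q₀ = 0.4182 vs Keq = 129.7 ⇒ Q<K, forward
Step 1:
                  L         D         M
  I          0.2556    0.1797    0.9198
  C         -0.2161    0.2161    0.2161
  E         0.03948    0.3958     1.136
  solve Keq expr → x = 0.1081; check Q = 129.7
Then add 0.1897 M of M.
Step 2:
                  L         D         M
  I         0.03948    0.3958     1.326
  C         0.00573  -0.00573  -0.00573
  E         0.04521    0.3901      1.32
  solve Keq expr → x = -0.002865; check Q = 129.7
Then remove 0.275 M of M.
Step 3:
                  L         D         M
  I         0.04521    0.3901     1.045
  C        -0.00836   0.00836   0.00836
  E         0.03685    0.3985     1.053
  solve Keq expr → x = 0.00418; check Q = 129.7

x = 0.00418 M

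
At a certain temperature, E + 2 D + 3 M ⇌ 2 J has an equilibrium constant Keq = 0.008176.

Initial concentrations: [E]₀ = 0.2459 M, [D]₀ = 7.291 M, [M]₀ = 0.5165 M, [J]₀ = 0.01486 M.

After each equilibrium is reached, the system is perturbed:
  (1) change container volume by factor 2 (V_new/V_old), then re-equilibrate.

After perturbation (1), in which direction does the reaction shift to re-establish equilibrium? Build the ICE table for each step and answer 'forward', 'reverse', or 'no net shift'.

Q₀ = 1.2260e-04 vs Keq = 0.008176 ⇒ Q<K, forward
Step 1:
                    E           D           M           J
  I            0.2459       7.291      0.5165     0.01486
  C          -0.03315     -0.0663    -0.09944      0.0663
  E            0.2128       7.225      0.4171     0.08116
  solve Keq expr → x = 0.03315; check Q = 0.008176
Then change container volume by factor 2 (V_new/V_old).
Step 2:
                    E           D           M           J
  I            0.1064       3.612      0.2085     0.04058
  C           0.01325      0.0265     0.03975     -0.0265
  E            0.1196       3.639      0.2483     0.01408
  solve Keq expr → x = -0.01325; check Q = 0.008176

Direction: reverse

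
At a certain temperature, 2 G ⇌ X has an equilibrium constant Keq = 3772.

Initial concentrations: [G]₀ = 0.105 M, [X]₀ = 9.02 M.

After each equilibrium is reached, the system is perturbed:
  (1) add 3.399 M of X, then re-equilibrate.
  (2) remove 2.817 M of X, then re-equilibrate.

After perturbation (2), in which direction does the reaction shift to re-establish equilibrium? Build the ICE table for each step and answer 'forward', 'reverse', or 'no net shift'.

Direction: forward

Q₀ = 818.1 vs Keq = 3772 ⇒ Q<K, forward
Step 1:
                    G           X
  I             0.105        9.02
  C          -0.05602     0.02801
  E           0.04898       9.048
  solve Keq expr → x = 0.02801; check Q = 3772
Then add 3.399 M of X.
Step 2:
                    G           X
  I           0.04898       12.45
  C          0.008458   -0.004229
  E           0.05743       12.44
  solve Keq expr → x = -0.004229; check Q = 3772
Then remove 2.817 M of X.
Step 3:
                    G           X
  I           0.05743       9.626
  C         -0.006909    0.003455
  E           0.05053       9.629
  solve Keq expr → x = 0.003455; check Q = 3772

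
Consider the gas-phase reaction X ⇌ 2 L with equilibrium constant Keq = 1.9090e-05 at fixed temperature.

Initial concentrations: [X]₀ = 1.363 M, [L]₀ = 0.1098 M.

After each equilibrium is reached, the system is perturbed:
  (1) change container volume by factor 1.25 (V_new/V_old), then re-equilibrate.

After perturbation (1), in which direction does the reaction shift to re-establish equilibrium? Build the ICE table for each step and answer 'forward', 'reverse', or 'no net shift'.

Direction: forward

Q₀ = 0.008845 vs Keq = 1.9090e-05 ⇒ Q>K, reverse
Step 1:
                    X           L
  Initial       1.363      0.1098
  Change       0.0523     -0.1046
  Equil         1.415    0.005198
  solve Keq expr → x = -0.0523; check Q = 1.9090e-05
Then change container volume by factor 1.25 (V_new/V_old).
Step 2:
                    X           L
  Initial       1.132    0.004158
  Change  -2.4516e-04  4.9032e-04
  Equil         1.132    0.004649
  solve Keq expr → x = 2.4516e-04; check Q = 1.9090e-05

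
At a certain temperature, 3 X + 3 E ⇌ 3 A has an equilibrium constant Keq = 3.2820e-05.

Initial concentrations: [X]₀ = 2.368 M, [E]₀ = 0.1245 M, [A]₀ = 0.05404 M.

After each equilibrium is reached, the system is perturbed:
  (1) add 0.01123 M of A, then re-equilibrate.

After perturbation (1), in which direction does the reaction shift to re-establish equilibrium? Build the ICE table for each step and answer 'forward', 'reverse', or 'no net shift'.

Direction: reverse

Q₀ = 0.006159 vs Keq = 3.2820e-05 ⇒ Q>K, reverse
Step 1:
                  X         E         A
  init        2.368    0.1245   0.05404
  Δ         0.04125   0.04125  -0.04125
  eq          2.409    0.1658   0.01279
  solve Keq expr → x = -0.01375; check Q = 3.2820e-05
Then add 0.01123 M of A.
Step 2:
                  X         E         A
  init        2.409    0.1658   0.02402
  Δ         0.01037   0.01037  -0.01037
  eq           2.42    0.1761   0.01364
  solve Keq expr → x = -0.003457; check Q = 3.2820e-05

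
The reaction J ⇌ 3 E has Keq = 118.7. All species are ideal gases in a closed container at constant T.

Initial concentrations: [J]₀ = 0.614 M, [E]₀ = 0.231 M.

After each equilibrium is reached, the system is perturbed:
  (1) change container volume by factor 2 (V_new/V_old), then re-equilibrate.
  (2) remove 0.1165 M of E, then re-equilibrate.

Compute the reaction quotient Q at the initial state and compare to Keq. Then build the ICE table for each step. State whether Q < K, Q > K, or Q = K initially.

Q₀ = 0.02008 vs Keq = 118.7 ⇒ Q<K, forward
Step 1:
                  J         E
  init        0.614     0.231
  Δ         -0.5562     1.669
  eq        0.05776       1.9
  solve Keq expr → x = 0.5562; check Q = 118.7
Then change container volume by factor 2 (V_new/V_old).
Step 2:
                  J         E
  init      0.02888    0.9499
  Δ        -0.02019   0.06057
  eq       0.008691      1.01
  solve Keq expr → x = 0.02019; check Q = 118.7
Then remove 0.1165 M of E.
Step 3:
                  J         E
  init     0.008691    0.8939
  Δ       -0.002519  0.007557
  eq       0.006172    0.9015
  solve Keq expr → x = 0.002519; check Q = 118.7

Q₀ = 0.02008; Q < K (proceeds forward)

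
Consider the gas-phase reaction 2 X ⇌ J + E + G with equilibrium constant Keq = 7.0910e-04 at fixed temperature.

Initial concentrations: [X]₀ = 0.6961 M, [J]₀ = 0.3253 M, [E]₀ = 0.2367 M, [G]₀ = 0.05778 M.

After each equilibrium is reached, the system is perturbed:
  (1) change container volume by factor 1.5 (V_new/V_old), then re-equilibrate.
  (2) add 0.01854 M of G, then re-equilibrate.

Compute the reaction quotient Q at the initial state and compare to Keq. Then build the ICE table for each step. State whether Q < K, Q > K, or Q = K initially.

Q₀ = 0.009182; Q > K (proceeds reverse)

Q₀ = 0.009182 vs Keq = 7.0910e-04 ⇒ Q>K, reverse
Step 1:
                  X         J         E         G
  Initial    0.6961    0.3253    0.2367   0.05778
  Change    0.09828  -0.04914  -0.04914  -0.04914
  Equil      0.7944    0.2762    0.1876  0.008639
  solve Keq expr → x = -0.04914; check Q = 7.0910e-04
Then change container volume by factor 1.5 (V_new/V_old).
Step 2:
                  X         J         E         G
  Initial    0.5296    0.1841     0.125  0.005759
  Change  -0.004897  0.002449  0.002449  0.002449
  Equil      0.5247    0.1866    0.1275  0.008208
  solve Keq expr → x = 0.002449; check Q = 7.0910e-04
Then add 0.01854 M of G.
Step 3:
                  X         J         E         G
  Initial    0.5247    0.1866    0.1275   0.02675
  Change    0.03071  -0.01535  -0.01535  -0.01535
  Equil      0.5554    0.1712    0.1121   0.01139
  solve Keq expr → x = -0.01535; check Q = 7.0910e-04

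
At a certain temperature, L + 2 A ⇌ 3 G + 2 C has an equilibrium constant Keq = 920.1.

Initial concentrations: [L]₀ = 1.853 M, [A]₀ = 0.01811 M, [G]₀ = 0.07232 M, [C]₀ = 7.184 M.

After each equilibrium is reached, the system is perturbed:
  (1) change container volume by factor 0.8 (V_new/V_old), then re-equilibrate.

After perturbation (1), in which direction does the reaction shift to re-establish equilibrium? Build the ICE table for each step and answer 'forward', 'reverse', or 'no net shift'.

Q₀ = 32.12 vs Keq = 920.1 ⇒ Q<K, forward
Step 1:
                  L         A         G         C
  Initial     1.853   0.01811   0.07232     7.184
  Change  -0.006612  -0.01322   0.01984   0.01322
  Equil       1.846  0.004885   0.09216     7.197
  solve Keq expr → x = 0.006612; check Q = 920.1
Then change container volume by factor 0.8 (V_new/V_old).
Step 2:
                  L         A         G         C
  Initial     2.308  0.006106    0.1152     8.997
  Change  6.6370e-04  0.001327 -0.001991 -0.001327
  Equil       2.309  0.007434    0.1132     8.995
  solve Keq expr → x = -6.6370e-04; check Q = 920.1

Direction: reverse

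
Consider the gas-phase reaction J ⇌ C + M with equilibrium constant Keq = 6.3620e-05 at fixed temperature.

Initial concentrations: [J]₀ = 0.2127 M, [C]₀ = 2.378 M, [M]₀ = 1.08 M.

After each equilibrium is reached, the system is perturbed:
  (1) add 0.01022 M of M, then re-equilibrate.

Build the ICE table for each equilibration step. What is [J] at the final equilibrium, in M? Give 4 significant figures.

[J]_eq = 1.303 M

Q₀ = 12.07 vs Keq = 6.3620e-05 ⇒ Q>K, reverse
Step 1:
                   J          C          M
  I           0.2127      2.378       1.08
  C             1.08      -1.08      -1.08
  E            1.293      1.298 6.3354e-05
  solve Keq expr → x = -1.08; check Q = 6.3620e-05
Then add 0.01022 M of M.
Step 2:
                   J          C          M
  I            1.293      1.298    0.01028
  C          0.01022   -0.01022   -0.01022
  E            1.303      1.288 6.4362e-05
  solve Keq expr → x = -0.01022; check Q = 6.3620e-05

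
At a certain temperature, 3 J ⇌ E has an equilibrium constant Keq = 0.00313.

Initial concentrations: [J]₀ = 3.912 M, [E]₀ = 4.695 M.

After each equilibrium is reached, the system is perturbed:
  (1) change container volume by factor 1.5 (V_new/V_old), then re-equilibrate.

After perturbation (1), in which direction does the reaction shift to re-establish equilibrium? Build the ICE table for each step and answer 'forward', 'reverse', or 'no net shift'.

Q₀ = 0.07842 vs Keq = 0.00313 ⇒ Q>K, reverse
Step 1:
                  J         E
  init        3.912     4.695
  Δ           5.713    -1.904
  eq          9.625     2.791
  solve Keq expr → x = -1.904; check Q = 0.00313
Then change container volume by factor 1.5 (V_new/V_old).
Step 2:
                  J         E
  init        6.417      1.86
  Δ           1.288   -0.4292
  eq          7.704     1.431
  solve Keq expr → x = -0.4292; check Q = 0.00313

Direction: reverse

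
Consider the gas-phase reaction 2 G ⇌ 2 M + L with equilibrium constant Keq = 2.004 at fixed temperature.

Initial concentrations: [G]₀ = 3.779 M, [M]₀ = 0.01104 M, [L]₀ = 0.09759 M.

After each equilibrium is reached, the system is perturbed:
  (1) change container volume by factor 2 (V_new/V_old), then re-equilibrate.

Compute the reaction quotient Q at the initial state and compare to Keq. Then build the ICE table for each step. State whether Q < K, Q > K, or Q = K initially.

Q₀ = 8.3289e-07 vs Keq = 2.004 ⇒ Q<K, forward
Step 1:
                    G           M           L
  Initial       3.779     0.01104     0.09759
  Change       -2.139       2.139       1.069
  Equil          1.64        2.15       1.167
  solve Keq expr → x = 1.069; check Q = 2.004
Then change container volume by factor 2 (V_new/V_old).
Step 2:
                    G           M           L
  Initial      0.8202       1.075      0.5835
  Change      -0.1326      0.1326     0.06632
  Equil        0.6876       1.207      0.6498
  solve Keq expr → x = 0.06632; check Q = 2.004

Q₀ = 8.3289e-07; Q < K (proceeds forward)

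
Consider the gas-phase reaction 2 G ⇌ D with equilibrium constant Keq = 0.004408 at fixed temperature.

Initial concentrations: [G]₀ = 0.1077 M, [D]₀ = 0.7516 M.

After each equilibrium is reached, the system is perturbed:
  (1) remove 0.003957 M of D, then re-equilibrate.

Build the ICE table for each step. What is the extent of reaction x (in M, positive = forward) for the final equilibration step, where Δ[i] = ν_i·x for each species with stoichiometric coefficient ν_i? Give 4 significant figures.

Q₀ = 64.8 vs Keq = 0.004408 ⇒ Q>K, reverse
Step 1:
                    G           D
  init         0.1077      0.7516
  Δ             1.481     -0.7405
  eq            1.589     0.01112
  solve Keq expr → x = -0.7405; check Q = 0.004408
Then remove 0.003957 M of D.
Step 2:
                    G           D
  init          1.589    0.007168
  Δ         -0.007699    0.003849
  eq            1.581     0.01102
  solve Keq expr → x = 0.003849; check Q = 0.004408

x = 0.003849 M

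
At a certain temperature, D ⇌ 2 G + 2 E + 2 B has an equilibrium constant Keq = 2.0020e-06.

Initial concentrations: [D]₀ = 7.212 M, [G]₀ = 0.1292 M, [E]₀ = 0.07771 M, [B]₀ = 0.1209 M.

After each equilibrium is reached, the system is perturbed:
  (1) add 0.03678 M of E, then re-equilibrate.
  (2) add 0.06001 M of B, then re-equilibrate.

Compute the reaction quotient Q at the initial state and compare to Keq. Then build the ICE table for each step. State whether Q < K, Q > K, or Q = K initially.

Q₀ = 2.0430e-07; Q < K (proceeds forward)

Q₀ = 2.0430e-07 vs Keq = 2.0020e-06 ⇒ Q<K, forward
Step 1:
                    D           G           E           B
  init          7.212      0.1292     0.07771      0.1209
  Δ          -0.02421     0.04842     0.04842     0.04842
  eq            7.188      0.1776      0.1261      0.1693
  solve Keq expr → x = 0.02421; check Q = 2.0020e-06
Then add 0.03678 M of E.
Step 2:
                    D           G           E           B
  init          7.188      0.1776      0.1629      0.1693
  Δ          0.006926    -0.01385    -0.01385    -0.01385
  eq            7.195      0.1638      0.1491      0.1555
  solve Keq expr → x = -0.006926; check Q = 2.0020e-06
Then add 0.06001 M of B.
Step 3:
                    D           G           E           B
  init          7.195      0.1638      0.1491      0.2155
  Δ          0.008832    -0.01766    -0.01766    -0.01766
  eq            7.204      0.1461      0.1314      0.1978
  solve Keq expr → x = -0.008832; check Q = 2.0020e-06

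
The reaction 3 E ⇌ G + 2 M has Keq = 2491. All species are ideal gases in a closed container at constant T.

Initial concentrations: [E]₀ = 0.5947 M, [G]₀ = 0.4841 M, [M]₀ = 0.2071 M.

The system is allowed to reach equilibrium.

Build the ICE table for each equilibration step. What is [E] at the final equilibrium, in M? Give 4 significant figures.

Q₀ = 0.09872 vs Keq = 2491 ⇒ Q<K, forward
Step 1:
                    E           G           M
  I            0.5947      0.4841      0.2071
  C           -0.5502      0.1834      0.3668
  E           0.04452      0.6675      0.5739
  solve Keq expr → x = 0.1834; check Q = 2491

[E]_eq = 0.04452 M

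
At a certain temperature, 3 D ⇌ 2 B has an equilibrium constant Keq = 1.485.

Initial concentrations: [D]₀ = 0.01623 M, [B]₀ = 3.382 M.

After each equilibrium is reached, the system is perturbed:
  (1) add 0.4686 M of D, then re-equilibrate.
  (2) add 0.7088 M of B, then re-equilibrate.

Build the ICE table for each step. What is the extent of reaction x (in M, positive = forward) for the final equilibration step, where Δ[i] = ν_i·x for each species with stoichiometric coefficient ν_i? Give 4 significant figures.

x = -0.07623 M

Q₀ = 2.6754e+06 vs Keq = 1.485 ⇒ Q>K, reverse
Step 1:
                  D         B
  Initial   0.01623     3.382
  Change      1.536    -1.024
  Equil       1.553     2.358
  solve Keq expr → x = -0.5122; check Q = 1.485
Then add 0.4686 M of D.
Step 2:
                  D         B
  Initial     2.021     2.358
  Change    -0.3639    0.2426
  Equil       1.657       2.6
  solve Keq expr → x = 0.1213; check Q = 1.485
Then add 0.7088 M of B.
Step 3:
                  D         B
  Initial     1.657     3.309
  Change     0.2287   -0.1525
  Equil       1.886     3.157
  solve Keq expr → x = -0.07623; check Q = 1.485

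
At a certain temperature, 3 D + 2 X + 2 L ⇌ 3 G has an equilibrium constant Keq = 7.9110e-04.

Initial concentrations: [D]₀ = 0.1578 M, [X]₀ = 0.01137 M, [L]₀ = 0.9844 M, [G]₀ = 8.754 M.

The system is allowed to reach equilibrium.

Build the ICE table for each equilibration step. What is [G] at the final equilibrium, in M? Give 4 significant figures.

[G]_eq = 3.348 M

Q₀ = 1.3628e+09 vs Keq = 7.9110e-04 ⇒ Q>K, reverse
Step 1:
                    D           X           L           G
  I            0.1578     0.01137      0.9844       8.754
  C             5.406       3.604       3.604      -5.406
  E             5.564       3.616       4.589       3.348
  solve Keq expr → x = -1.802; check Q = 7.9110e-04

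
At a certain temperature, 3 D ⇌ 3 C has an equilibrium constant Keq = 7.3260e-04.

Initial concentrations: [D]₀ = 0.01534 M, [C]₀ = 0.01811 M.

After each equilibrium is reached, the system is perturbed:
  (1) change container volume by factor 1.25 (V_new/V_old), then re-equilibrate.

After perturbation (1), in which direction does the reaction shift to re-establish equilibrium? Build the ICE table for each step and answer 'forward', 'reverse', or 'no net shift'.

Direction: no net shift

Q₀ = 1.645 vs Keq = 7.3260e-04 ⇒ Q>K, reverse
Step 1:
                   D          C
  I          0.01534    0.01811
  C          0.01534   -0.01534
  E          0.03068   0.002766
  solve Keq expr → x = -0.005115; check Q = 7.3260e-04
Then change container volume by factor 1.25 (V_new/V_old).
Step 2:
                   D          C
  I          0.02455   0.002213
  C                0          0
  E          0.02455   0.002213
  solve Keq expr → x = 0; check Q = 7.3260e-04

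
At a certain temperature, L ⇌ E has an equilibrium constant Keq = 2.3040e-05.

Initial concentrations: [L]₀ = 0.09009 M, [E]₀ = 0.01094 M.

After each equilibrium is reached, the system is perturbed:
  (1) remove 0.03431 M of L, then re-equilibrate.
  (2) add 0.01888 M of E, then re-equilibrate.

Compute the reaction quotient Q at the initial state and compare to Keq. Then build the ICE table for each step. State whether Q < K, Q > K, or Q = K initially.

Q₀ = 0.1214 vs Keq = 2.3040e-05 ⇒ Q>K, reverse
Step 1:
                  L         E
  I         0.09009   0.01094
  C         0.01094  -0.01094
  E           0.101 2.3277e-06
  solve Keq expr → x = -0.01094; check Q = 2.3040e-05
Then remove 0.03431 M of L.
Step 2:
                  L         E
  I         0.06672 2.3277e-06
  C       7.9048e-07 -7.9048e-07
  E         0.06672 1.5372e-06
  solve Keq expr → x = -7.9048e-07; check Q = 2.3040e-05
Then add 0.01888 M of E.
Step 3:
                  L         E
  I         0.06672   0.01888
  C         0.01888  -0.01888
  E          0.0856 1.9722e-06
  solve Keq expr → x = -0.01888; check Q = 2.3040e-05

Q₀ = 0.1214; Q > K (proceeds reverse)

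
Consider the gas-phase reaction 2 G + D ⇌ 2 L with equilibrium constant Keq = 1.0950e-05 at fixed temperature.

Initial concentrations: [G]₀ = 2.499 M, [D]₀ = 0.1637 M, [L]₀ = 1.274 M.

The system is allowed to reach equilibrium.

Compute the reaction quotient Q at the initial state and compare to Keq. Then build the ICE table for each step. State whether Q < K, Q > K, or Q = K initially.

Q₀ = 1.588 vs Keq = 1.0950e-05 ⇒ Q>K, reverse
Step 1:
                    G           D           L
  init          2.499      0.1637       1.274
  Δ             1.263      0.6314      -1.263
  eq            3.762      0.7951      0.0111
  solve Keq expr → x = -0.6314; check Q = 1.0950e-05

Q₀ = 1.588; Q > K (proceeds reverse)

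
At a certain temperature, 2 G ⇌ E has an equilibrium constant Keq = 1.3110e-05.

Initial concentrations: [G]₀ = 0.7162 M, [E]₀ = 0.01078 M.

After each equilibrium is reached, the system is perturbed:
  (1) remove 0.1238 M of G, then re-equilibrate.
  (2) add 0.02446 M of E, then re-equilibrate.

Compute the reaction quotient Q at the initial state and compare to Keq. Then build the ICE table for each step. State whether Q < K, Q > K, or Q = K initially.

Q₀ = 0.02102 vs Keq = 1.3110e-05 ⇒ Q>K, reverse
Step 1:
                    G           E
  init         0.7162     0.01078
  Δ           0.02155    -0.01077
  eq           0.7377  7.1354e-06
  solve Keq expr → x = -0.01077; check Q = 1.3110e-05
Then remove 0.1238 M of G.
Step 2:
                    G           E
  init         0.6139  7.1354e-06
  Δ        4.3875e-06 -2.1937e-06
  eq            0.614  4.9416e-06
  solve Keq expr → x = -2.1937e-06; check Q = 1.3110e-05
Then add 0.02446 M of E.
Step 3:
                    G           E
  init          0.614     0.02446
  Δ           0.04892    -0.02446
  eq           0.6629  5.7605e-06
  solve Keq expr → x = -0.02446; check Q = 1.3110e-05

Q₀ = 0.02102; Q > K (proceeds reverse)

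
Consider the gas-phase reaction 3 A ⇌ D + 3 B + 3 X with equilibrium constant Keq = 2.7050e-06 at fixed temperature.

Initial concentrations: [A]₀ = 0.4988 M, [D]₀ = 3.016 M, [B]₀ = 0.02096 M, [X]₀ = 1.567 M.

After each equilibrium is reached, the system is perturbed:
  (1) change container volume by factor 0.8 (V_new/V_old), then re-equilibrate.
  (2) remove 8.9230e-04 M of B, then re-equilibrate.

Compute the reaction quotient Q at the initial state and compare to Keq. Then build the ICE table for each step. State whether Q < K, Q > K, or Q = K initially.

Q₀ = 8.6106e-04 vs Keq = 2.7050e-06 ⇒ Q>K, reverse
Step 1:
                    A           D           B           X
  Initial      0.4988       3.016     0.02096       1.567
  Change      0.01774   -0.005914    -0.01774    -0.01774
  Equil        0.5165        3.01    0.003217       1.549
  solve Keq expr → x = -0.005914; check Q = 2.7050e-06
Then change container volume by factor 0.8 (V_new/V_old).
Step 2:
                    A           D           B           X
  Initial      0.6457       3.763    0.004022       1.937
  Change     0.001029 -3.4285e-04   -0.001029   -0.001029
  Equil        0.6467       3.762    0.002993       1.936
  solve Keq expr → x = -3.4285e-04; check Q = 2.7050e-06
Then remove 8.9230e-04 M of B.
Step 3:
                    A           D           B           X
  Initial      0.6467       3.762    0.002101       1.936
  Change  -8.8675e-04  2.9558e-04  8.8675e-04  8.8675e-04
  Equil        0.6458       3.763    0.002988       1.936
  solve Keq expr → x = 2.9558e-04; check Q = 2.7050e-06

Q₀ = 8.6106e-04; Q > K (proceeds reverse)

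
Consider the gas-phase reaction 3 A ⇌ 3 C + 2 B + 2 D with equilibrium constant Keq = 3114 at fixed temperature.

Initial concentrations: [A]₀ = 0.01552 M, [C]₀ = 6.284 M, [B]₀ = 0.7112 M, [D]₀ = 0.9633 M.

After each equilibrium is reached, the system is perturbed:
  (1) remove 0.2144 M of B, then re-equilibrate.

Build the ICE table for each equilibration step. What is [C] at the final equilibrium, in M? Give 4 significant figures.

[C]_eq = 6.105 M

Q₀ = 3.1156e+07 vs Keq = 3114 ⇒ Q>K, reverse
Step 1:
                    A           C           B           D
  init        0.01552       6.284      0.7112      0.9633
  Δ             0.229      -0.229     -0.1527     -0.1527
  eq           0.2445       6.055      0.5585      0.8106
  solve Keq expr → x = -0.07633; check Q = 3114
Then remove 0.2144 M of B.
Step 2:
                    A           C           B           D
  init         0.2445       6.055      0.3441      0.8106
  Δ          -0.04962     0.04962     0.03308     0.03308
  eq           0.1949       6.105      0.3772      0.8437
  solve Keq expr → x = 0.01654; check Q = 3114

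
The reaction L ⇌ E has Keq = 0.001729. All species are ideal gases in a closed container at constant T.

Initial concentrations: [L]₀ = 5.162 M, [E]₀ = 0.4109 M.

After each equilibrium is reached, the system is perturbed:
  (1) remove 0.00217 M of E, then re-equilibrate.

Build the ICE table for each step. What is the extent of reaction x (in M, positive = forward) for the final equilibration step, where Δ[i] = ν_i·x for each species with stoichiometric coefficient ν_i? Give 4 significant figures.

Q₀ = 0.0796 vs Keq = 0.001729 ⇒ Q>K, reverse
Step 1:
                   L          E
  init         5.162     0.4109
  Δ           0.4013    -0.4013
  eq           5.563   0.009619
  solve Keq expr → x = -0.4013; check Q = 0.001729
Then remove 0.00217 M of E.
Step 2:
                   L          E
  init         5.563   0.007449
  Δ        -0.002166   0.002166
  eq           5.561   0.009615
  solve Keq expr → x = 0.002166; check Q = 0.001729

x = 0.002166 M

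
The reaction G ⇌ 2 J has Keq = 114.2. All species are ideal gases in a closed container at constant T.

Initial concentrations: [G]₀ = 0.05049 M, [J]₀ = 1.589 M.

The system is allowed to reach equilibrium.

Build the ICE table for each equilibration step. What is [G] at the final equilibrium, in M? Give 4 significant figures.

[G]_eq = 0.02363 M

Q₀ = 50.01 vs Keq = 114.2 ⇒ Q<K, forward
Step 1:
                    G           J
  init        0.05049       1.589
  Δ          -0.02686     0.05372
  eq          0.02363       1.643
  solve Keq expr → x = 0.02686; check Q = 114.2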